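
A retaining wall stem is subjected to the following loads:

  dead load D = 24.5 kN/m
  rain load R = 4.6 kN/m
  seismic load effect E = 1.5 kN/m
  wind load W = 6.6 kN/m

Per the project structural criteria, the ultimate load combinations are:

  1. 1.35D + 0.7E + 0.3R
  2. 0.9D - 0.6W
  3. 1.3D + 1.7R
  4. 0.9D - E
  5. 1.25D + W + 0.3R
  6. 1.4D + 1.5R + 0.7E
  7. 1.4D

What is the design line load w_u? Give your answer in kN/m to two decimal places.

1. 1.35(24.5) + 0.7(1.5) + 0.3(4.6) = 35.51
2. 0.9(24.5) - 0.6(6.6) = 18.09
3. 1.3(24.5) + 1.7(4.6) = 39.67
4. 0.9(24.5) - 1.0(1.5) = 20.55
5. 1.25(24.5) + 1.0(6.6) + 0.3(4.6) = 38.61
6. 1.4(24.5) + 1.5(4.6) + 0.7(1.5) = 42.25
7. 1.4(24.5) = 34.30
The controlling combination is 6, giving 42.25 kN/m.

42.25 kN/m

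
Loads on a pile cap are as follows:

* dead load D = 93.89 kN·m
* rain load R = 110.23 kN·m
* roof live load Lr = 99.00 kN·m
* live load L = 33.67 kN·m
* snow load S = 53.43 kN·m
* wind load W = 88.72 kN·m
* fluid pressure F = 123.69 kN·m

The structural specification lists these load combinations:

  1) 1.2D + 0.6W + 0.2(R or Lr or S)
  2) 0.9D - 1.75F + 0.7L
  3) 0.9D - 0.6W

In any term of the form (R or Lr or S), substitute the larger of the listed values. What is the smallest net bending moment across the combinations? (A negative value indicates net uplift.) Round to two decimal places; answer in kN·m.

(R or Lr or S) → R = 110.23 kN·m.
1) 1.2(93.89) + 0.6(88.72) + 0.2(110.23) = 187.95
2) 0.9(93.89) - 1.75(123.69) + 0.7(33.67) = -108.39
3) 0.9(93.89) - 0.6(88.72) = 31.27
Combination 2 gives the minimum: -108.39 kN·m.

-108.39 kN·m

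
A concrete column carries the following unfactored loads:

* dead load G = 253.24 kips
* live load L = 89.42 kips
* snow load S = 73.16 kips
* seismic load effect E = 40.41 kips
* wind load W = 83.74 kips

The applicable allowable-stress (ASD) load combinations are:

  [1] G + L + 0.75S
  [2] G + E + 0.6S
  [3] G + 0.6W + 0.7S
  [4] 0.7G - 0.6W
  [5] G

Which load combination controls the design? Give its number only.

[1] 1.0(253.24) + 1.0(89.42) + 0.75(73.16) = 253.24 + 89.42 + 54.87 = 397.53
[2] 1.0(253.24) + 1.0(40.41) + 0.6(73.16) = 253.24 + 40.41 + 43.90 = 337.55
[3] 1.0(253.24) + 0.6(83.74) + 0.7(73.16) = 354.70
[4] 0.7(253.24) - 0.6(83.74) = 127.02
[5] 1.0(253.24) = 253.24
The largest value is 397.53 kips from combination 1.

Combination 1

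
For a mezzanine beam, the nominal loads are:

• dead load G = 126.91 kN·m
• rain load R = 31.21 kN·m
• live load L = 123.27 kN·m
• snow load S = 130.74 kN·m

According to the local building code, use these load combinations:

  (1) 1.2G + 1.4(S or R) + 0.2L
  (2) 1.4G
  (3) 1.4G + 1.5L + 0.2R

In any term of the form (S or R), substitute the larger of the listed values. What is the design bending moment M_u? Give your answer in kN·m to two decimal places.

(S or R) → S = 130.74 kN·m.
(1) 1.2(126.91) + 1.4(130.74) + 0.2(123.27) = 152.29 + 183.04 + 24.65 = 359.98
(2) 1.4(126.91) = 177.67
(3) 1.4(126.91) + 1.5(123.27) + 0.2(31.21) = 177.67 + 184.91 + 6.24 = 368.82
Maximum is from combination 3.

368.82 kN·m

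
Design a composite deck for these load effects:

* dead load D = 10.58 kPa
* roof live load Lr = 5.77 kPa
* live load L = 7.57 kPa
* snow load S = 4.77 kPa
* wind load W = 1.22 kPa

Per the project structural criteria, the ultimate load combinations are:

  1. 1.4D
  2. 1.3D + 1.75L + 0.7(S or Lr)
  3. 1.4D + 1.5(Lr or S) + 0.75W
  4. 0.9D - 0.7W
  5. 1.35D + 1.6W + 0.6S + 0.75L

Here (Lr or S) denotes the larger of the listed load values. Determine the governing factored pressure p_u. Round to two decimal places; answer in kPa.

31.04 kPa

(S or Lr) → Lr = 5.77 kPa; (Lr or S) → Lr = 5.77 kPa.
1. 1.4(10.58) = 14.81
2. 1.3(10.58) + 1.75(7.57) + 0.7(5.77) = 31.04
3. 1.4(10.58) + 1.5(5.77) + 0.75(1.22) = 24.38
4. 0.9(10.58) - 0.7(1.22) = 8.67
5. 1.35(10.58) + 1.6(1.22) + 0.6(4.77) + 0.75(7.57) = 24.77
Maximum is from combination 2.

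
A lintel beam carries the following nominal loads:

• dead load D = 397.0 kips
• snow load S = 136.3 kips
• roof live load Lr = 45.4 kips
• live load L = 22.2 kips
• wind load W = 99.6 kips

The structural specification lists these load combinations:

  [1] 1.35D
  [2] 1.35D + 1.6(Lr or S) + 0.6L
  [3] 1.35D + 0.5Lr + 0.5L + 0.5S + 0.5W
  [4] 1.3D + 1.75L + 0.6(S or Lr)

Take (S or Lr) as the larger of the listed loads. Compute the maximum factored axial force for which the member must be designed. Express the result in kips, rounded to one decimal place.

(Lr or S) → S = 136.3 kips; (S or Lr) → S = 136.3 kips.
[1] 1.35(397.0) = 536.0
[2] 1.35(397.0) + 1.6(136.3) + 0.6(22.2) = 536.0 + 218.1 + 13.3 = 767.4
[3] 1.35(397.0) + 0.5(45.4) + 0.5(22.2) + 0.5(136.3) + 0.5(99.6) = 687.7
[4] 1.3(397.0) + 1.75(22.2) + 0.6(136.3) = 636.7
Maximum is from combination 2.

767.4 kips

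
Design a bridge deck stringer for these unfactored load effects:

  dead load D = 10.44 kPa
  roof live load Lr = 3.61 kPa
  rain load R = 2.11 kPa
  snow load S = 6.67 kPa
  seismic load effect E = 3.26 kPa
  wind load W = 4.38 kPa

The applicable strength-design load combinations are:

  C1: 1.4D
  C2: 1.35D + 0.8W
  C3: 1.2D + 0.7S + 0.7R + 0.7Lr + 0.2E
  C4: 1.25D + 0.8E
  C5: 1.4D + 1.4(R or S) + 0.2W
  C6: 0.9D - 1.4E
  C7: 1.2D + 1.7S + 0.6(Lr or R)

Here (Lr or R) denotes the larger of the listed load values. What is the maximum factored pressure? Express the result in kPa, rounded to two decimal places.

26.03 kPa

(R or S) → S = 6.67 kPa; (Lr or R) → Lr = 3.61 kPa.
C1: 1.4(10.44) = 14.62
C2: 1.35(10.44) + 0.8(4.38) = 17.60
C3: 1.2(10.44) + 0.7(6.67) + 0.7(2.11) + 0.7(3.61) + 0.2(3.26) = 21.85
C4: 1.25(10.44) + 0.8(3.26) = 13.05 + 2.61 = 15.66
C5: 1.4(10.44) + 1.4(6.67) + 0.2(4.38) = 24.83
C6: 0.9(10.44) - 1.4(3.26) = 4.83
C7: 1.2(10.44) + 1.7(6.67) + 0.6(3.61) = 26.03
The controlling combination is 7, giving 26.03 kPa.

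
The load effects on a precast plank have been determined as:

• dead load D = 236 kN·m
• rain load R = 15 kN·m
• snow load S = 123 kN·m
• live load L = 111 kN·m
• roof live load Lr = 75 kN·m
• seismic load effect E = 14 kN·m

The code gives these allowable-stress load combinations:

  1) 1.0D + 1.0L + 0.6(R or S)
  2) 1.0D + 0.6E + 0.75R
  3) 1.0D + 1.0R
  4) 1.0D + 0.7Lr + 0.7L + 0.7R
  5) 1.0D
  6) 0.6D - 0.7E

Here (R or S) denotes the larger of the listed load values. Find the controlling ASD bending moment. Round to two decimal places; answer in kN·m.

(R or S) → S = 123 kN·m.
1) 1.0(236) + 1.0(111) + 0.6(123) = 420.80
2) 1.0(236) + 0.6(14) + 0.75(15) = 255.65
3) 1.0(236) + 1.0(15) = 251.00
4) 1.0(236) + 0.7(75) + 0.7(111) + 0.7(15) = 376.70
5) 1.0(236) = 236.00
6) 0.6(236) - 0.7(14) = 131.80
The controlling combination is 1, giving 420.80 kN·m.

420.80 kN·m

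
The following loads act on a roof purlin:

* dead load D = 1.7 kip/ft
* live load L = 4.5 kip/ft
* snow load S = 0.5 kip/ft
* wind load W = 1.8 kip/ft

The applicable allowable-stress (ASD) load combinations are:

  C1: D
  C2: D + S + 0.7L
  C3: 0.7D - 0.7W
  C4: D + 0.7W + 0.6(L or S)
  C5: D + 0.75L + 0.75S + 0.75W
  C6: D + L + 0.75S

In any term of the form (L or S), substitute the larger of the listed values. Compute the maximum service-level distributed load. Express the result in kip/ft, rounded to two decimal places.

6.80 kip/ft

(L or S) → L = 4.5 kip/ft.
C1: 1.0(1.7) = 1.70
C2: 1.0(1.7) + 1.0(0.5) + 0.7(4.5) = 1.70 + 0.50 + 3.15 = 5.35
C3: 0.7(1.7) - 0.7(1.8) = 1.19 - 1.26 = -0.07
C4: 1.0(1.7) + 0.7(1.8) + 0.6(4.5) = 1.70 + 1.26 + 2.70 = 5.66
C5: 1.0(1.7) + 0.75(4.5) + 0.75(0.5) + 0.75(1.8) = 6.80
C6: 1.0(1.7) + 1.0(4.5) + 0.75(0.5) = 1.70 + 4.50 + 0.38 = 6.58
Maximum is from combination 5.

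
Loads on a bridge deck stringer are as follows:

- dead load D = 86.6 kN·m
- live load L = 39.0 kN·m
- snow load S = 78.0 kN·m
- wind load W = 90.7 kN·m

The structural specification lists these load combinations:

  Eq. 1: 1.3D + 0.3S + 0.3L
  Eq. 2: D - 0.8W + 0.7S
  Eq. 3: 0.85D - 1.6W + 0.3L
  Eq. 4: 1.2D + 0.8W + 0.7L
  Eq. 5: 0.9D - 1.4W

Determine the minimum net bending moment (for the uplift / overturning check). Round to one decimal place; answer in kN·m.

-59.8 kN·m

Eq. 1: 1.3(86.6) + 0.3(78.0) + 0.3(39.0) = 147.7
Eq. 2: 1.0(86.6) - 0.8(90.7) + 0.7(78.0) = 68.6
Eq. 3: 0.85(86.6) - 1.6(90.7) + 0.3(39.0) = -59.8
Eq. 4: 1.2(86.6) + 0.8(90.7) + 0.7(39.0) = 203.8
Eq. 5: 0.9(86.6) - 1.4(90.7) = -49.0
Combination 3 gives the minimum: -59.8 kN·m.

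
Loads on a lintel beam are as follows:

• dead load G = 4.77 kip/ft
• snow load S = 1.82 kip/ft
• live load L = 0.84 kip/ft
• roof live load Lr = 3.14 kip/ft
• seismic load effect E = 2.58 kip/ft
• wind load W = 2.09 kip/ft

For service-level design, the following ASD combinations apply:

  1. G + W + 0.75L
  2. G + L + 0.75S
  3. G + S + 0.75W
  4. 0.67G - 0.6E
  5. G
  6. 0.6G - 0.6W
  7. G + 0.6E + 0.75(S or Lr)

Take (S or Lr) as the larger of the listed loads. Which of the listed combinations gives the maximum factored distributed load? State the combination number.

(S or Lr) → Lr = 3.14 kip/ft.
1. 1.0(4.77) + 1.0(2.09) + 0.75(0.84) = 4.77 + 2.09 + 0.63 = 7.49
2. 1.0(4.77) + 1.0(0.84) + 0.75(1.82) = 4.77 + 0.84 + 1.37 = 6.98
3. 1.0(4.77) + 1.0(1.82) + 0.75(2.09) = 4.77 + 1.82 + 1.57 = 8.16
4. 0.67(4.77) - 0.6(2.58) = 3.20 - 1.55 = 1.65
5. 1.0(4.77) = 4.77
6. 0.6(4.77) - 0.6(2.09) = 2.86 - 1.25 = 1.61
7. 1.0(4.77) + 0.6(2.58) + 0.75(3.14) = 8.67
The largest value is 8.67 kip/ft from combination 7.

Combination 7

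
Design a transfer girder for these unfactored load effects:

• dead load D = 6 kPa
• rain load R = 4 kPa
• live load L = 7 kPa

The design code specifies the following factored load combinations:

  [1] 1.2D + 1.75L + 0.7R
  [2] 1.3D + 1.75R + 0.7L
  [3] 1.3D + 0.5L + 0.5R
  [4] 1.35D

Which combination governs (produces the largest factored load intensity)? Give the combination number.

[1] 1.2(6) + 1.75(7) + 0.7(4) = 7.2 + 12.3 + 2.8 = 22.3
[2] 1.3(6) + 1.75(4) + 0.7(7) = 7.8 + 7.0 + 4.9 = 19.7
[3] 1.3(6) + 0.5(7) + 0.5(4) = 7.8 + 3.5 + 2.0 = 13.3
[4] 1.35(6) = 8.1
The largest value is 22.3 kPa from combination 1.

Combination 1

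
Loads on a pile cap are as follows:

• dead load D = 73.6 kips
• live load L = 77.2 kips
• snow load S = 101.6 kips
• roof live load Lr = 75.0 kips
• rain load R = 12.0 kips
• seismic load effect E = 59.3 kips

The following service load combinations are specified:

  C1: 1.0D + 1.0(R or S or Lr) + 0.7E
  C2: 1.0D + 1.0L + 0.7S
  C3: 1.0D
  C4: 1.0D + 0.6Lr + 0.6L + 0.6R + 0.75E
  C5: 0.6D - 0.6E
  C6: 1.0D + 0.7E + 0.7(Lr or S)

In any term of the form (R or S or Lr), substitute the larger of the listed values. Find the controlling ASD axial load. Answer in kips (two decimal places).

(R or S or Lr) → S = 101.6 kips; (Lr or S) → S = 101.6 kips.
C1: 1.0(73.6) + 1.0(101.6) + 0.7(59.3) = 73.60 + 101.60 + 41.51 = 216.71
C2: 1.0(73.6) + 1.0(77.2) + 0.7(101.6) = 73.60 + 77.20 + 71.12 = 221.92
C3: 1.0(73.6) = 73.60
C4: 1.0(73.6) + 0.6(75.0) + 0.6(77.2) + 0.6(12.0) + 0.75(59.3) = 73.60 + 45.00 + 46.32 + 7.20 + 44.48 = 216.60
C5: 0.6(73.6) - 0.6(59.3) = 44.16 - 35.58 = 8.58
C6: 1.0(73.6) + 0.7(59.3) + 0.7(101.6) = 73.60 + 41.51 + 71.12 = 186.23
Maximum is from combination 2.

221.92 kips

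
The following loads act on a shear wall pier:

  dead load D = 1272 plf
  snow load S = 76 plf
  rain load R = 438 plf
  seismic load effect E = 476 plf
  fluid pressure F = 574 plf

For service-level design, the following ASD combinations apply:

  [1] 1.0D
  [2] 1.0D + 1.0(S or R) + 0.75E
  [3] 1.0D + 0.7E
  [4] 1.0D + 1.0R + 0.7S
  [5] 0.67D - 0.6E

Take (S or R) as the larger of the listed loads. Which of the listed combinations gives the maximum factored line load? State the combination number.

Combination 2

(S or R) → R = 438 plf.
[1] 1.0(1272) = 1272.00
[2] 1.0(1272) + 1.0(438) + 0.75(476) = 1272.00 + 438.00 + 357.00 = 2067.00
[3] 1.0(1272) + 0.7(476) = 1272.00 + 333.20 = 1605.20
[4] 1.0(1272) + 1.0(438) + 0.7(76) = 1272.00 + 438.00 + 53.20 = 1763.20
[5] 0.67(1272) - 0.6(476) = 852.24 - 285.60 = 566.64
The largest value is 2067.00 plf from combination 2.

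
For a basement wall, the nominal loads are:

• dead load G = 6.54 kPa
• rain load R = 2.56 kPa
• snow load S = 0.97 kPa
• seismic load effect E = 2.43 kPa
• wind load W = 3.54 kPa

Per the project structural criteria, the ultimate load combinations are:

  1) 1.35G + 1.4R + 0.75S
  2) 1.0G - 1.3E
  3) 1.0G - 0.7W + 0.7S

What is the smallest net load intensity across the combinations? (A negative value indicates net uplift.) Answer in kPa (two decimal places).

1) 1.35(6.54) + 1.4(2.56) + 0.75(0.97) = 8.83 + 3.58 + 0.73 = 13.14
2) 1.0(6.54) - 1.3(2.43) = 6.54 - 3.16 = 3.38
3) 1.0(6.54) - 0.7(3.54) + 0.7(0.97) = 6.54 - 2.48 + 0.68 = 4.74
Combination 2 gives the minimum: 3.38 kPa.

3.38 kPa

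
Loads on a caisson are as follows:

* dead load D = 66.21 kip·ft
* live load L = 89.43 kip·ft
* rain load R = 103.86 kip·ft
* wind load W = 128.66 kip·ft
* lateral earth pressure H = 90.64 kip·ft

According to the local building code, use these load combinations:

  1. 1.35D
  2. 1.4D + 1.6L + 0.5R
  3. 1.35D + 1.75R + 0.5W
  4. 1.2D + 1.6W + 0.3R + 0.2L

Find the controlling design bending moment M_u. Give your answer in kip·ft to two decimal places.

335.47 kip·ft

1. 1.35(66.21) = 89.38
2. 1.4(66.21) + 1.6(89.43) + 0.5(103.86) = 92.69 + 143.09 + 51.93 = 287.71
3. 1.35(66.21) + 1.75(103.86) + 0.5(128.66) = 89.38 + 181.76 + 64.33 = 335.47
4. 1.2(66.21) + 1.6(128.66) + 0.3(103.86) + 0.2(89.43) = 334.35
Combination 3 governs: M_u = 335.47 kip·ft.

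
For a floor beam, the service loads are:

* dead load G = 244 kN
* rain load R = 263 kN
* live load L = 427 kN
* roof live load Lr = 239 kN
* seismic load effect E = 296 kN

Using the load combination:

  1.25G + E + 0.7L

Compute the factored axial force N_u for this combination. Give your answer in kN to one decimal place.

899.9 kN

1.25(244) + 1.0(296) + 0.7(427) = 305.0 + 296.0 + 298.9 = 899.9
N_u = 899.9 kN.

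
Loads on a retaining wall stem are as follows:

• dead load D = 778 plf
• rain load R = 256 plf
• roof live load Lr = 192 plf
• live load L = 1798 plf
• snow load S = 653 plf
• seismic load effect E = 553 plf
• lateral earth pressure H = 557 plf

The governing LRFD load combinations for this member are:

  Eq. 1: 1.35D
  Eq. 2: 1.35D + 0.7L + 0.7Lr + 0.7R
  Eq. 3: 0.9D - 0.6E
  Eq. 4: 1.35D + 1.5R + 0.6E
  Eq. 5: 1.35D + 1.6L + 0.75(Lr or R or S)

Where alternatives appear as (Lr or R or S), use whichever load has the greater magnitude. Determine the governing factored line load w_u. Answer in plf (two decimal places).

4416.85 plf

(Lr or R or S) → S = 653 plf.
Eq. 1: 1.35(778) = 1050.30
Eq. 2: 1.35(778) + 0.7(1798) + 0.7(192) + 0.7(256) = 1050.30 + 1258.60 + 134.40 + 179.20 = 2622.50
Eq. 3: 0.9(778) - 0.6(553) = 700.20 - 331.80 = 368.40
Eq. 4: 1.35(778) + 1.5(256) + 0.6(553) = 1050.30 + 384.00 + 331.80 = 1766.10
Eq. 5: 1.35(778) + 1.6(1798) + 0.75(653) = 1050.30 + 2876.80 + 489.75 = 4416.85
Maximum is from combination 5.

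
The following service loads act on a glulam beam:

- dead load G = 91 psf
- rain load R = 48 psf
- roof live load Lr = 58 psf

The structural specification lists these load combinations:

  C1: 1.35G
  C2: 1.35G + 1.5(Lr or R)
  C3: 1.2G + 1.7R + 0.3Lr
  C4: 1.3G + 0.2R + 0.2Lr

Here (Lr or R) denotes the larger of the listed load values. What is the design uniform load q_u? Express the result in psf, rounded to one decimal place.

(Lr or R) → Lr = 58 psf.
C1: 1.35(91) = 122.9
C2: 1.35(91) + 1.5(58) = 209.9
C3: 1.2(91) + 1.7(48) + 0.3(58) = 208.2
C4: 1.3(91) + 0.2(48) + 0.2(58) = 139.5
Maximum is from combination 2.

209.9 psf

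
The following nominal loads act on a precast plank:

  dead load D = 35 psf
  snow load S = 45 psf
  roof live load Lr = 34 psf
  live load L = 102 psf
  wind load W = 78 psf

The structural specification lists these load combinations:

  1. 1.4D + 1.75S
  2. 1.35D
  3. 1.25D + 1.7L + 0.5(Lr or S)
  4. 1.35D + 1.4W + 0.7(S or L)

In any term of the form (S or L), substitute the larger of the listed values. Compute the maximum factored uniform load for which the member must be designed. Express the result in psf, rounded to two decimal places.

239.65 psf

(Lr or S) → S = 45 psf; (S or L) → L = 102 psf.
1. 1.4(35) + 1.75(45) = 127.75
2. 1.35(35) = 47.25
3. 1.25(35) + 1.7(102) + 0.5(45) = 239.65
4. 1.35(35) + 1.4(78) + 0.7(102) = 227.85
Combination 3 governs: q_u = 239.65 psf.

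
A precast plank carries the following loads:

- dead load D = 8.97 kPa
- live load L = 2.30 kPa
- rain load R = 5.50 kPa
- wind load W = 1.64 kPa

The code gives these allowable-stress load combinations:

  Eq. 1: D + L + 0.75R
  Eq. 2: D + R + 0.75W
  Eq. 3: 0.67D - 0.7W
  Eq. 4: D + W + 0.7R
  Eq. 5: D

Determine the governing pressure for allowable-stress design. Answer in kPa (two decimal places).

Eq. 1: 1.0(8.97) + 1.0(2.30) + 0.75(5.50) = 8.97 + 2.30 + 4.13 = 15.40
Eq. 2: 1.0(8.97) + 1.0(5.50) + 0.75(1.64) = 8.97 + 5.50 + 1.23 = 15.70
Eq. 3: 0.67(8.97) - 0.7(1.64) = 6.01 - 1.15 = 4.86
Eq. 4: 1.0(8.97) + 1.0(1.64) + 0.7(5.50) = 8.97 + 1.64 + 3.85 = 14.46
Eq. 5: 1.0(8.97) = 8.97
Maximum is from combination 2.

15.70 kPa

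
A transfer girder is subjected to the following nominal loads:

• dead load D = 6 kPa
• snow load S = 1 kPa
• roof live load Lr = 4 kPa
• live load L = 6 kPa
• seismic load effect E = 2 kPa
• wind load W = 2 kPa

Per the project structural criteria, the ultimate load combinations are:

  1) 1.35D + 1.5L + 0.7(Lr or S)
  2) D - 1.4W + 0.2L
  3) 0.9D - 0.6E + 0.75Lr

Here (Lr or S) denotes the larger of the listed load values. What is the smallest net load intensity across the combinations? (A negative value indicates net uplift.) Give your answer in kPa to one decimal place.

(Lr or S) → Lr = 4 kPa.
1) 1.35(6) + 1.5(6) + 0.7(4) = 8.1 + 9.0 + 2.8 = 19.9
2) 1.0(6) - 1.4(2) + 0.2(6) = 6.0 - 2.8 + 1.2 = 4.4
3) 0.9(6) - 0.6(2) + 0.75(4) = 5.4 - 1.2 + 3.0 = 7.2
Combination 2 gives the minimum: 4.4 kPa.

4.4 kPa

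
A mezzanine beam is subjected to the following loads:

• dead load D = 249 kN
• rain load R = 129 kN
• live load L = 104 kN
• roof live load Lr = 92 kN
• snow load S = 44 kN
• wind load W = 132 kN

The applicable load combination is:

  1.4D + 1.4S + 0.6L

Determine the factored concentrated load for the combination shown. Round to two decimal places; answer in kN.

1.4(249) + 1.4(44) + 0.6(104) = 348.60 + 61.60 + 62.40 = 472.60
P_u = 472.60 kN.

472.60 kN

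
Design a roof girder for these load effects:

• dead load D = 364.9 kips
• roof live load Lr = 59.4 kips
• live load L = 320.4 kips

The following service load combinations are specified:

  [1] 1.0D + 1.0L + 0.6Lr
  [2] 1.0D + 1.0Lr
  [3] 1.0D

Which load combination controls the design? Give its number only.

[1] 1.0(364.9) + 1.0(320.4) + 0.6(59.4) = 364.90 + 320.40 + 35.64 = 720.94
[2] 1.0(364.9) + 1.0(59.4) = 364.90 + 59.40 = 424.30
[3] 1.0(364.9) = 364.90
The largest value is 720.94 kips from combination 1.

Combination 1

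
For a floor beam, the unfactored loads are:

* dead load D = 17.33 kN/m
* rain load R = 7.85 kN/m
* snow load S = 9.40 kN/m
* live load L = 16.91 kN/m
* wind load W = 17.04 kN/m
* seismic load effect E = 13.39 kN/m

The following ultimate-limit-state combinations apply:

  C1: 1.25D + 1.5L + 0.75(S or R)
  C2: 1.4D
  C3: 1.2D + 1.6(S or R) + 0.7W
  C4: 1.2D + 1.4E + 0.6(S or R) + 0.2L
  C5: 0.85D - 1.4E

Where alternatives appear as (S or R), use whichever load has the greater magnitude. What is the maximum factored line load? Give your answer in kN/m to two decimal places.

(S or R) → S = 9.40 kN/m.
C1: 1.25(17.33) + 1.5(16.91) + 0.75(9.40) = 21.66 + 25.37 + 7.05 = 54.08
C2: 1.4(17.33) = 24.26
C3: 1.2(17.33) + 1.6(9.40) + 0.7(17.04) = 47.76
C4: 1.2(17.33) + 1.4(13.39) + 0.6(9.40) + 0.2(16.91) = 48.56
C5: 0.85(17.33) - 1.4(13.39) = 14.73 - 18.75 = -4.02
Combination 1 governs: w_u = 54.08 kN/m.

54.08 kN/m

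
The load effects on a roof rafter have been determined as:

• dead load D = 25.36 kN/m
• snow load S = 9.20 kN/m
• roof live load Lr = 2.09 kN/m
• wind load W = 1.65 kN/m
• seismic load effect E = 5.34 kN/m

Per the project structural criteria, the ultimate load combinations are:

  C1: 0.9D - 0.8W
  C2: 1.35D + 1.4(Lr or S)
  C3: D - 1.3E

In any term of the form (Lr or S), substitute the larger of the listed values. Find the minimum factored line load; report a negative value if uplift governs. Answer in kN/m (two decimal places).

18.42 kN/m

(Lr or S) → S = 9.20 kN/m.
C1: 0.9(25.36) - 0.8(1.65) = 21.50
C2: 1.35(25.36) + 1.4(9.20) = 47.12
C3: 1.0(25.36) - 1.3(5.34) = 18.42
Combination 3 gives the minimum: 18.42 kN/m.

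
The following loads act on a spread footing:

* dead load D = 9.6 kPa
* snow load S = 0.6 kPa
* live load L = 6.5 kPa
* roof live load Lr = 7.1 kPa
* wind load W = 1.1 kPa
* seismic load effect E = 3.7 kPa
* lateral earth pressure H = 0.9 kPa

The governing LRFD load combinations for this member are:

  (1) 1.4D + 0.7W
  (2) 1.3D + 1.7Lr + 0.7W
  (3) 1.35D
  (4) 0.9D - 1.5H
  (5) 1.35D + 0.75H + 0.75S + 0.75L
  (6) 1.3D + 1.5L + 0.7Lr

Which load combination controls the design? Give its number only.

Combination 6

(1) 1.4(9.6) + 0.7(1.1) = 14.21
(2) 1.3(9.6) + 1.7(7.1) + 0.7(1.1) = 25.32
(3) 1.35(9.6) = 12.96
(4) 0.9(9.6) - 1.5(0.9) = 7.29
(5) 1.35(9.6) + 0.75(0.9) + 0.75(0.6) + 0.75(6.5) = 18.96
(6) 1.3(9.6) + 1.5(6.5) + 0.7(7.1) = 27.20
The largest value is 27.20 kPa from combination 6.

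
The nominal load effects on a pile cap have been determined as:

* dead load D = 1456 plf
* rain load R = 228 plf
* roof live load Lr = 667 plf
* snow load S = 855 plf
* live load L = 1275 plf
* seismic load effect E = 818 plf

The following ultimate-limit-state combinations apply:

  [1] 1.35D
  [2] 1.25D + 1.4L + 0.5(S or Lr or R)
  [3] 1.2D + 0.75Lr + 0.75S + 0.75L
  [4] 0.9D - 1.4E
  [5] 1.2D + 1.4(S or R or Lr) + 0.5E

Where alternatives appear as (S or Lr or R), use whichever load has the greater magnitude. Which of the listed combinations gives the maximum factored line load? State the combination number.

Combination 2

(S or Lr or R) → S = 855 plf; (S or R or Lr) → S = 855 plf.
[1] 1.35(1456) = 1965.6
[2] 1.25(1456) + 1.4(1275) + 0.5(855) = 1820.0 + 1785.0 + 427.5 = 4032.5
[3] 1.2(1456) + 0.75(667) + 0.75(855) + 0.75(1275) = 3845.0
[4] 0.9(1456) - 1.4(818) = 1310.4 - 1145.2 = 165.2
[5] 1.2(1456) + 1.4(855) + 0.5(818) = 1747.2 + 1197.0 + 409.0 = 3353.2
The largest value is 4032.5 plf from combination 2.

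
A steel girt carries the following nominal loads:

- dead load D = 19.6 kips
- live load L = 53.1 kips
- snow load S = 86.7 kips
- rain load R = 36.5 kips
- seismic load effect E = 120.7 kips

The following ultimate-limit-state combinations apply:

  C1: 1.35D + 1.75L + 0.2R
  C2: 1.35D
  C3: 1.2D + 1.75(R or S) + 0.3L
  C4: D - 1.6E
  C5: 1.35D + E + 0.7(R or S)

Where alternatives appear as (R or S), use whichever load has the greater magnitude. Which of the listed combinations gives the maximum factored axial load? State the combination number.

(R or S) → S = 86.7 kips.
C1: 1.35(19.6) + 1.75(53.1) + 0.2(36.5) = 26.5 + 92.9 + 7.3 = 126.7
C2: 1.35(19.6) = 26.5
C3: 1.2(19.6) + 1.75(86.7) + 0.3(53.1) = 191.2
C4: 1.0(19.6) - 1.6(120.7) = 19.6 - 193.1 = -173.5
C5: 1.35(19.6) + 1.0(120.7) + 0.7(86.7) = 26.5 + 120.7 + 60.7 = 207.9
The largest value is 207.9 kips from combination 5.

Combination 5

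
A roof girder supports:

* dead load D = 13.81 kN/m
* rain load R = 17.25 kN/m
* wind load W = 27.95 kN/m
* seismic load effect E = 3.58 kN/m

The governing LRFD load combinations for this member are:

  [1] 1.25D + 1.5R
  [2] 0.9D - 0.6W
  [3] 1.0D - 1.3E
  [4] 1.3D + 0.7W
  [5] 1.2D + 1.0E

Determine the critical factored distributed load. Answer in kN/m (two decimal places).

43.14 kN/m

[1] 1.25(13.81) + 1.5(17.25) = 43.14
[2] 0.9(13.81) - 0.6(27.95) = -4.34
[3] 1.0(13.81) - 1.3(3.58) = 9.16
[4] 1.3(13.81) + 0.7(27.95) = 37.52
[5] 1.2(13.81) + 1.0(3.58) = 20.15
Combination 1 governs: w_u = 43.14 kN/m.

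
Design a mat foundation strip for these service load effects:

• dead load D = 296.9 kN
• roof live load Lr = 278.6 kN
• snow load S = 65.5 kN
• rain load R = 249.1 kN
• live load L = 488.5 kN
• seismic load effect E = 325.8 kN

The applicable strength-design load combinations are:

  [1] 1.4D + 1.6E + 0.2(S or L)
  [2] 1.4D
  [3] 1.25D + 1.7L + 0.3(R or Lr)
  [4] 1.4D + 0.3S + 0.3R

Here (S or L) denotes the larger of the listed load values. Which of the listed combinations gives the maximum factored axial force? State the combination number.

(S or L) → L = 488.5 kN; (R or Lr) → Lr = 278.6 kN.
[1] 1.4(296.9) + 1.6(325.8) + 0.2(488.5) = 1034.6
[2] 1.4(296.9) = 415.7
[3] 1.25(296.9) + 1.7(488.5) + 0.3(278.6) = 1285.2
[4] 1.4(296.9) + 0.3(65.5) + 0.3(249.1) = 510.0
The largest value is 1285.2 kN from combination 3.

Combination 3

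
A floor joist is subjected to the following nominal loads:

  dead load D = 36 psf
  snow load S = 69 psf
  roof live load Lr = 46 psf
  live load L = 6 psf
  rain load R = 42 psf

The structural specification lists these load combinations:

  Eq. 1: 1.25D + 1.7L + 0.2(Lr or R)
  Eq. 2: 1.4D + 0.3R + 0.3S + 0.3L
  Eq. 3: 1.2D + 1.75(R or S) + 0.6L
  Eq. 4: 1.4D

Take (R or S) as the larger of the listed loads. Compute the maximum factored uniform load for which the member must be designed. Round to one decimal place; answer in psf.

(Lr or R) → Lr = 46 psf; (R or S) → S = 69 psf.
Eq. 1: 1.25(36) + 1.7(6) + 0.2(46) = 45.0 + 10.2 + 9.2 = 64.4
Eq. 2: 1.4(36) + 0.3(42) + 0.3(69) + 0.3(6) = 50.4 + 12.6 + 20.7 + 1.8 = 85.5
Eq. 3: 1.2(36) + 1.75(69) + 0.6(6) = 43.2 + 120.8 + 3.6 = 167.6
Eq. 4: 1.4(36) = 50.4
The controlling combination is 3, giving 167.6 psf.

167.6 psf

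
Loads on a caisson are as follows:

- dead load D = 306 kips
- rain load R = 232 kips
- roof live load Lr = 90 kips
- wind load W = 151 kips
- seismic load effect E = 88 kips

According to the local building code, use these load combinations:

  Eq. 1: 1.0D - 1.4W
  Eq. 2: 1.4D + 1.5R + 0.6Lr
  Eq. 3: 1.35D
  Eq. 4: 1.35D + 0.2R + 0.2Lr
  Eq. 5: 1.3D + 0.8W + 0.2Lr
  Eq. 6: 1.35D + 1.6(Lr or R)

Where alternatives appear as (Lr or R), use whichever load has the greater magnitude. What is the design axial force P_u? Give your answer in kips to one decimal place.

(Lr or R) → R = 232 kips.
Eq. 1: 1.0(306) - 1.4(151) = 306.0 - 211.4 = 94.6
Eq. 2: 1.4(306) + 1.5(232) + 0.6(90) = 428.4 + 348.0 + 54.0 = 830.4
Eq. 3: 1.35(306) = 413.1
Eq. 4: 1.35(306) + 0.2(232) + 0.2(90) = 413.1 + 46.4 + 18.0 = 477.5
Eq. 5: 1.3(306) + 0.8(151) + 0.2(90) = 397.8 + 120.8 + 18.0 = 536.6
Eq. 6: 1.35(306) + 1.6(232) = 413.1 + 371.2 = 784.3
Maximum is from combination 2.

830.4 kips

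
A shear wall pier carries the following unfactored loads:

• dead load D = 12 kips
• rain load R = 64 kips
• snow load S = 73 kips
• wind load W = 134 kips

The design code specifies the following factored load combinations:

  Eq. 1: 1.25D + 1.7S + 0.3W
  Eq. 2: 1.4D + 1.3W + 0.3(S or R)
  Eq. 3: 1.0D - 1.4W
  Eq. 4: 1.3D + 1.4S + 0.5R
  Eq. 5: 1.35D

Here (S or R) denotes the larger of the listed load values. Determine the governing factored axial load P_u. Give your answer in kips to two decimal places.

212.90 kips

(S or R) → S = 73 kips.
Eq. 1: 1.25(12) + 1.7(73) + 0.3(134) = 179.30
Eq. 2: 1.4(12) + 1.3(134) + 0.3(73) = 212.90
Eq. 3: 1.0(12) - 1.4(134) = -175.60
Eq. 4: 1.3(12) + 1.4(73) + 0.5(64) = 149.80
Eq. 5: 1.35(12) = 16.20
The controlling combination is 2, giving 212.90 kips.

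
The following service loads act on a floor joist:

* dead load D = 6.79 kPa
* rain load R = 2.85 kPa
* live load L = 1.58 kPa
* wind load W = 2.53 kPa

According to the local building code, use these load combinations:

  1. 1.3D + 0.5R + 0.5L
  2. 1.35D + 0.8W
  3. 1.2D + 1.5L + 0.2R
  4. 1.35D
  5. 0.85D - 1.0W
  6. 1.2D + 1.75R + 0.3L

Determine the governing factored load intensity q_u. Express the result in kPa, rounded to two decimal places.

13.61 kPa

1. 1.3(6.79) + 0.5(2.85) + 0.5(1.58) = 11.04
2. 1.35(6.79) + 0.8(2.53) = 9.17 + 2.02 = 11.19
3. 1.2(6.79) + 1.5(1.58) + 0.2(2.85) = 8.15 + 2.37 + 0.57 = 11.09
4. 1.35(6.79) = 9.17
5. 0.85(6.79) - 1.0(2.53) = 5.77 - 2.53 = 3.24
6. 1.2(6.79) + 1.75(2.85) + 0.3(1.58) = 8.15 + 4.99 + 0.47 = 13.61
Maximum is from combination 6.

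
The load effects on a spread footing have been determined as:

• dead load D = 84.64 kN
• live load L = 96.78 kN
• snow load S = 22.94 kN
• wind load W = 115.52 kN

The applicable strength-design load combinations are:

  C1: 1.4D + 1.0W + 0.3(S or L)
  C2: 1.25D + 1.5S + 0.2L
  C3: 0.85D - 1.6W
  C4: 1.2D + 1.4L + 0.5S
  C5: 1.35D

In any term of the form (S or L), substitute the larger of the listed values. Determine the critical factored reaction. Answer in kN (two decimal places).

263.05 kN

(S or L) → L = 96.78 kN.
C1: 1.4(84.64) + 1.0(115.52) + 0.3(96.78) = 118.50 + 115.52 + 29.03 = 263.05
C2: 1.25(84.64) + 1.5(22.94) + 0.2(96.78) = 105.80 + 34.41 + 19.36 = 159.57
C3: 0.85(84.64) - 1.6(115.52) = 71.94 - 184.83 = -112.89
C4: 1.2(84.64) + 1.4(96.78) + 0.5(22.94) = 101.57 + 135.49 + 11.47 = 248.53
C5: 1.35(84.64) = 114.26
The controlling combination is 1, giving 263.05 kN.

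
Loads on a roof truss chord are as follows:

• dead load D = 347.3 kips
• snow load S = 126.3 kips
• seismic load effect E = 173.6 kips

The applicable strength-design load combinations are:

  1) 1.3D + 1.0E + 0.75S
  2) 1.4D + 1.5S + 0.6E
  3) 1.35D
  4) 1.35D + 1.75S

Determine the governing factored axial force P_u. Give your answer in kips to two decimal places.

1) 1.3(347.3) + 1.0(173.6) + 0.75(126.3) = 451.49 + 173.60 + 94.73 = 719.82
2) 1.4(347.3) + 1.5(126.3) + 0.6(173.6) = 486.22 + 189.45 + 104.16 = 779.83
3) 1.35(347.3) = 468.86
4) 1.35(347.3) + 1.75(126.3) = 689.88
Maximum is from combination 2.

779.83 kips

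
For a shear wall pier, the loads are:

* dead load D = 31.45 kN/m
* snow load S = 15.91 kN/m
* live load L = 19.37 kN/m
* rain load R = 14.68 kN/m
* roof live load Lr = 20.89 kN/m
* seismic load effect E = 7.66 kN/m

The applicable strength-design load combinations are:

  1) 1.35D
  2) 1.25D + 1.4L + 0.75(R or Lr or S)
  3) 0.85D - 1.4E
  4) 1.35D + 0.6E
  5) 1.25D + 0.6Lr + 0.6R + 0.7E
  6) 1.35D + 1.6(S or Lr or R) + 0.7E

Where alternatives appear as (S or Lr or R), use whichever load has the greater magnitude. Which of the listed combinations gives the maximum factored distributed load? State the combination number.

Combination 2

(R or Lr or S) → Lr = 20.89 kN/m; (S or Lr or R) → Lr = 20.89 kN/m.
1) 1.35(31.45) = 42.46
2) 1.25(31.45) + 1.4(19.37) + 0.75(20.89) = 39.31 + 27.12 + 15.67 = 82.10
3) 0.85(31.45) - 1.4(7.66) = 26.73 - 10.72 = 16.01
4) 1.35(31.45) + 0.6(7.66) = 47.05
5) 1.25(31.45) + 0.6(20.89) + 0.6(14.68) + 0.7(7.66) = 66.02
6) 1.35(31.45) + 1.6(20.89) + 0.7(7.66) = 42.46 + 33.42 + 5.36 = 81.24
The largest value is 82.10 kN/m from combination 2.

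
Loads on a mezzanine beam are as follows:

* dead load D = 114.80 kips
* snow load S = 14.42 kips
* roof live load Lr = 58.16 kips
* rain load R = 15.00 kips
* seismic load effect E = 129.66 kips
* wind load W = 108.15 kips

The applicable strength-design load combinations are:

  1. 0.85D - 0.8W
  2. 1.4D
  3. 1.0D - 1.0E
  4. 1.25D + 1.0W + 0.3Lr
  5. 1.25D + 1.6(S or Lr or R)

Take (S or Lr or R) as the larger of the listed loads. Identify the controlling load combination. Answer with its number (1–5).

Combination 4

(S or Lr or R) → Lr = 58.16 kips.
1. 0.85(114.80) - 0.8(108.15) = 11.06
2. 1.4(114.80) = 160.72
3. 1.0(114.80) - 1.0(129.66) = -14.86
4. 1.25(114.80) + 1.0(108.15) + 0.3(58.16) = 269.10
5. 1.25(114.80) + 1.6(58.16) = 236.56
The largest value is 269.10 kips from combination 4.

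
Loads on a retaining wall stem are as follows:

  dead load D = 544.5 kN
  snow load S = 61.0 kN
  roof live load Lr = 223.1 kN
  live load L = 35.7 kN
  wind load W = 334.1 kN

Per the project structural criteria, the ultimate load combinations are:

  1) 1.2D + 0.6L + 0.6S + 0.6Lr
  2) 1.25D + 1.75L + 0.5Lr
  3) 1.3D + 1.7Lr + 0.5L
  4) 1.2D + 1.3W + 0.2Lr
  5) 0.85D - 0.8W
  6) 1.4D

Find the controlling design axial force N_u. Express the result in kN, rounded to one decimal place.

1) 1.2(544.5) + 0.6(35.7) + 0.6(61.0) + 0.6(223.1) = 653.4 + 21.4 + 36.6 + 133.9 = 845.3
2) 1.25(544.5) + 1.75(35.7) + 0.5(223.1) = 680.6 + 62.5 + 111.6 = 854.7
3) 1.3(544.5) + 1.7(223.1) + 0.5(35.7) = 1105.0
4) 1.2(544.5) + 1.3(334.1) + 0.2(223.1) = 1132.4
5) 0.85(544.5) - 0.8(334.1) = 462.8 - 267.3 = 195.5
6) 1.4(544.5) = 762.3
The controlling combination is 4, giving 1132.4 kN.

1132.4 kN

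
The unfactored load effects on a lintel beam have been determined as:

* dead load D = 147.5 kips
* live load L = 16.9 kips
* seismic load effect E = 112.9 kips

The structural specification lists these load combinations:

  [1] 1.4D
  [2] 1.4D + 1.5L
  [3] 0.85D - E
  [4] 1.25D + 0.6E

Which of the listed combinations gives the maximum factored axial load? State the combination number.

Combination 4

[1] 1.4(147.5) = 206.50
[2] 1.4(147.5) + 1.5(16.9) = 206.50 + 25.35 = 231.85
[3] 0.85(147.5) - 1.0(112.9) = 125.38 - 112.90 = 12.48
[4] 1.25(147.5) + 0.6(112.9) = 184.38 + 67.74 = 252.12
The largest value is 252.12 kips from combination 4.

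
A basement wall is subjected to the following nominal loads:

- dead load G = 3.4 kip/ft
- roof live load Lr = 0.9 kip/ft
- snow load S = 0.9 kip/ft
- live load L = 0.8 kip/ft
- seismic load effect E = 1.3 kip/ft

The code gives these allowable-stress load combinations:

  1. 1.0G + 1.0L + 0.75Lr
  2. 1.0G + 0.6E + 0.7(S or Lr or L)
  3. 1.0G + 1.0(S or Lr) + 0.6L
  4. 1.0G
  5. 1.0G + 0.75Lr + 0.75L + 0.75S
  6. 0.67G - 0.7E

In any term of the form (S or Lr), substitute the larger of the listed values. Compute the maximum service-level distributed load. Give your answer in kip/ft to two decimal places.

5.35 kip/ft

(S or Lr or L) → S = 0.9 kip/ft; (S or Lr) → S = 0.9 kip/ft.
1. 1.0(3.4) + 1.0(0.8) + 0.75(0.9) = 3.40 + 0.80 + 0.68 = 4.88
2. 1.0(3.4) + 0.6(1.3) + 0.7(0.9) = 3.40 + 0.78 + 0.63 = 4.81
3. 1.0(3.4) + 1.0(0.9) + 0.6(0.8) = 3.40 + 0.90 + 0.48 = 4.78
4. 1.0(3.4) = 3.40
5. 1.0(3.4) + 0.75(0.9) + 0.75(0.8) + 0.75(0.9) = 5.35
6. 0.67(3.4) - 0.7(1.3) = 2.28 - 0.91 = 1.37
Combination 5 governs: w = 5.35 kip/ft.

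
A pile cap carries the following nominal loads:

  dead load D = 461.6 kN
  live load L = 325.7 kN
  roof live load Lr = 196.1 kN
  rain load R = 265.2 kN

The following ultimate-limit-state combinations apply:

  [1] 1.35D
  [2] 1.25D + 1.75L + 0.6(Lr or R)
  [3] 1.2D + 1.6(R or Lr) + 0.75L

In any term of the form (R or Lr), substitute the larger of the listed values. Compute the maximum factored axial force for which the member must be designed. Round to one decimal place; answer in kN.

1306.1 kN

(Lr or R) → R = 265.2 kN; (R or Lr) → R = 265.2 kN.
[1] 1.35(461.6) = 623.2
[2] 1.25(461.6) + 1.75(325.7) + 0.6(265.2) = 577.0 + 570.0 + 159.1 = 1306.1
[3] 1.2(461.6) + 1.6(265.2) + 0.75(325.7) = 553.9 + 424.3 + 244.3 = 1222.5
Combination 2 governs: N_u = 1306.1 kN.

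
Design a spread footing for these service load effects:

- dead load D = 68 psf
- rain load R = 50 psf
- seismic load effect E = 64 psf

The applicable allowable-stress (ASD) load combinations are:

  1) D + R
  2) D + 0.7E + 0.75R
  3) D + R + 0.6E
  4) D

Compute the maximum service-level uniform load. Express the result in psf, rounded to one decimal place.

156.4 psf

1) 1.0(68) + 1.0(50) = 68.0 + 50.0 = 118.0
2) 1.0(68) + 0.7(64) + 0.75(50) = 68.0 + 44.8 + 37.5 = 150.3
3) 1.0(68) + 1.0(50) + 0.6(64) = 68.0 + 50.0 + 38.4 = 156.4
4) 1.0(68) = 68.0
Combination 3 governs: q = 156.4 psf.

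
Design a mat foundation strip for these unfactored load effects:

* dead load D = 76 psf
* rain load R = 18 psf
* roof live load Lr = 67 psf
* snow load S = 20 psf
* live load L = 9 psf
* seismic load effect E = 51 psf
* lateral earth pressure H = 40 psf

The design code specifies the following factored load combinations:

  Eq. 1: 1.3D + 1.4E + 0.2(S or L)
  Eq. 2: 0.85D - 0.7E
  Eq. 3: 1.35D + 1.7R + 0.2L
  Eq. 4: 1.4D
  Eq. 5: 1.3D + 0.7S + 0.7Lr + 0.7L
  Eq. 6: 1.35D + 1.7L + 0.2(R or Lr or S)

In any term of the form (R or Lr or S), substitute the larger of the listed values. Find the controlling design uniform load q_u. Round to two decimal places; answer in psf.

(S or L) → S = 20 psf; (R or Lr or S) → Lr = 67 psf.
Eq. 1: 1.3(76) + 1.4(51) + 0.2(20) = 174.20
Eq. 2: 0.85(76) - 0.7(51) = 28.90
Eq. 3: 1.35(76) + 1.7(18) + 0.2(9) = 135.00
Eq. 4: 1.4(76) = 106.40
Eq. 5: 1.3(76) + 0.7(20) + 0.7(67) + 0.7(9) = 166.00
Eq. 6: 1.35(76) + 1.7(9) + 0.2(67) = 131.30
Maximum is from combination 1.

174.20 psf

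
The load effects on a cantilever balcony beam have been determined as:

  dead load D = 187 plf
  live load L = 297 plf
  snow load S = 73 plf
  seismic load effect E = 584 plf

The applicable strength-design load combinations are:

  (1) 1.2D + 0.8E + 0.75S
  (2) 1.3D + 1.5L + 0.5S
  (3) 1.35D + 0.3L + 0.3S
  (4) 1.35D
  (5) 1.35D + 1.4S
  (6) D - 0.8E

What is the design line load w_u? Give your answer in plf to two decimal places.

(1) 1.2(187) + 0.8(584) + 0.75(73) = 224.40 + 467.20 + 54.75 = 746.35
(2) 1.3(187) + 1.5(297) + 0.5(73) = 243.10 + 445.50 + 36.50 = 725.10
(3) 1.35(187) + 0.3(297) + 0.3(73) = 252.45 + 89.10 + 21.90 = 363.45
(4) 1.35(187) = 252.45
(5) 1.35(187) + 1.4(73) = 252.45 + 102.20 = 354.65
(6) 1.0(187) - 0.8(584) = 187.00 - 467.20 = -280.20
Maximum is from combination 1.

746.35 plf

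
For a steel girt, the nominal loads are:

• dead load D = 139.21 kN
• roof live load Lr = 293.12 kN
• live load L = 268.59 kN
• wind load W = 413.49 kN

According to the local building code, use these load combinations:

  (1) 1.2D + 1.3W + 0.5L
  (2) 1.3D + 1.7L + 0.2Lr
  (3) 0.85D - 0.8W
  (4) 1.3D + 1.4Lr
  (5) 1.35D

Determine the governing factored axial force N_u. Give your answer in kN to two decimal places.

838.88 kN

(1) 1.2(139.21) + 1.3(413.49) + 0.5(268.59) = 838.88
(2) 1.3(139.21) + 1.7(268.59) + 0.2(293.12) = 696.20
(3) 0.85(139.21) - 0.8(413.49) = 118.33 - 330.79 = -212.46
(4) 1.3(139.21) + 1.4(293.12) = 180.97 + 410.37 = 591.34
(5) 1.35(139.21) = 187.93
Combination 1 governs: N_u = 838.88 kN.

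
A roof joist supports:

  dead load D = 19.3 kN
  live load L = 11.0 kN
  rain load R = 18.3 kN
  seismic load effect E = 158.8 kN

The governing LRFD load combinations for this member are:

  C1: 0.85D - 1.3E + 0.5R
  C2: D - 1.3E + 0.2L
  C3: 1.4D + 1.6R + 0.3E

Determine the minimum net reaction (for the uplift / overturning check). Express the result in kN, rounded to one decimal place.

-184.9 kN

C1: 0.85(19.3) - 1.3(158.8) + 0.5(18.3) = -180.9
C2: 1.0(19.3) - 1.3(158.8) + 0.2(11.0) = 19.3 - 206.4 + 2.2 = -184.9
C3: 1.4(19.3) + 1.6(18.3) + 0.3(158.8) = 27.0 + 29.3 + 47.6 = 103.9
Combination 2 gives the minimum: -184.9 kN.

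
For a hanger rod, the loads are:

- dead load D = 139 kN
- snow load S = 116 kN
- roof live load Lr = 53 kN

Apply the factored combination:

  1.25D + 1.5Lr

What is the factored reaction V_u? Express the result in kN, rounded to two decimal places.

1.25(139) + 1.5(53) = 173.75 + 79.50 = 253.25
V_u = 253.25 kN.

253.25 kN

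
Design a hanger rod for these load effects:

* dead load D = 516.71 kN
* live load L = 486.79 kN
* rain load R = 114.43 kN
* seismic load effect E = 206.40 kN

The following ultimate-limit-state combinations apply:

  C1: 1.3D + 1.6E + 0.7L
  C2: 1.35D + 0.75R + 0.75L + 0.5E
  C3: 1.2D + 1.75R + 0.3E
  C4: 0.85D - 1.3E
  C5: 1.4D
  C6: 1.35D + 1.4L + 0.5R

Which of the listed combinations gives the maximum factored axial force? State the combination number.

C1: 1.3(516.71) + 1.6(206.40) + 0.7(486.79) = 1342.72
C2: 1.35(516.71) + 0.75(114.43) + 0.75(486.79) + 0.5(206.40) = 697.56 + 85.82 + 365.09 + 103.20 = 1251.67
C3: 1.2(516.71) + 1.75(114.43) + 0.3(206.40) = 620.05 + 200.25 + 61.92 = 882.22
C4: 0.85(516.71) - 1.3(206.40) = 439.20 - 268.32 = 170.88
C5: 1.4(516.71) = 723.39
C6: 1.35(516.71) + 1.4(486.79) + 0.5(114.43) = 1436.28
The largest value is 1436.28 kN from combination 6.

Combination 6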